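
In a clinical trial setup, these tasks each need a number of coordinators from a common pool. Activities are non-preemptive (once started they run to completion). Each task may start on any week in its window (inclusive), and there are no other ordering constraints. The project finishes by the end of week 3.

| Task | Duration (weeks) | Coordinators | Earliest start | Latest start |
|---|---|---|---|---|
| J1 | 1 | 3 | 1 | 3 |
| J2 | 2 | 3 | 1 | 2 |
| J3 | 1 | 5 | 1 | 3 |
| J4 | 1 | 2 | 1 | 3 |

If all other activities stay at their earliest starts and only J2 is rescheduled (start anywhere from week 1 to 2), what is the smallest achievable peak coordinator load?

10

J2@1: w1:13  w2:3  w3:0 → peak 13
J2@2: w1:10  w2:3  w3:3 → peak 10
Best is J2@2, peak 10.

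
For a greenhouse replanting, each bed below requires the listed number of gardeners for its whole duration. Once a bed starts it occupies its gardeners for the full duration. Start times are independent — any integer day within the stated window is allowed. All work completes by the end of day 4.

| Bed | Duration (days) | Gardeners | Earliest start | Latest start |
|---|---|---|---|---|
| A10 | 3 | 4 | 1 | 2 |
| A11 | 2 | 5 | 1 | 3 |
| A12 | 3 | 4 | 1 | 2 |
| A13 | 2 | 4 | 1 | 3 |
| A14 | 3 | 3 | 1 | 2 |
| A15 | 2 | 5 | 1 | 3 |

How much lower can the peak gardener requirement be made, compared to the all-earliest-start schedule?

5

Early-start peak: d1:25  d2:25  d3:11  d4:0 ⇒ 25.
Leveled (A10@1, A11@1, A12@1, A13@1, A14@1, A15@3): d1:20  d2:20  d3:16  d4:5 ⇒ 20.
Reduction 25 − 20 = 5.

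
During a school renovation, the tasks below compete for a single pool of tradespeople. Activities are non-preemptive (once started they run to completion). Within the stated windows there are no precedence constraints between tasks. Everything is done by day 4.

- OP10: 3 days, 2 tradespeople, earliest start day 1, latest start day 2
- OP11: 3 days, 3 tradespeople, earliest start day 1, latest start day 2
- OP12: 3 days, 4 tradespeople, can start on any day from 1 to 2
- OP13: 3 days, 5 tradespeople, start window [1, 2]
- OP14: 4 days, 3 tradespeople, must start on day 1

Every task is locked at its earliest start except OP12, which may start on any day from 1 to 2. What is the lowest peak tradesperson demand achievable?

OP12@1: d1:17  d2:17  d3:17  d4:3 → peak 17
OP12@2: d1:13  d2:17  d3:17  d4:7 → peak 17
Best is OP12@1, peak 17.

17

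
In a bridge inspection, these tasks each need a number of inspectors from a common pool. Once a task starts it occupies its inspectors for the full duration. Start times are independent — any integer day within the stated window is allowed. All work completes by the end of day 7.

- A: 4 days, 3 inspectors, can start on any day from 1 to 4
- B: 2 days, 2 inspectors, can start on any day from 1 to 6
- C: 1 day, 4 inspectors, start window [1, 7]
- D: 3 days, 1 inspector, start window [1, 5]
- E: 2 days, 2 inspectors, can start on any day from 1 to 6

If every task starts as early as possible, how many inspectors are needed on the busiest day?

12

Early-start schedule: A@1, B@1, C@1, D@1, E@1.
Load per day: day 1: 12, day 2: 8, day 3: 4, day 4: 3, day 5: 0, day 6: 0, day 7: 0.
Peak is 12.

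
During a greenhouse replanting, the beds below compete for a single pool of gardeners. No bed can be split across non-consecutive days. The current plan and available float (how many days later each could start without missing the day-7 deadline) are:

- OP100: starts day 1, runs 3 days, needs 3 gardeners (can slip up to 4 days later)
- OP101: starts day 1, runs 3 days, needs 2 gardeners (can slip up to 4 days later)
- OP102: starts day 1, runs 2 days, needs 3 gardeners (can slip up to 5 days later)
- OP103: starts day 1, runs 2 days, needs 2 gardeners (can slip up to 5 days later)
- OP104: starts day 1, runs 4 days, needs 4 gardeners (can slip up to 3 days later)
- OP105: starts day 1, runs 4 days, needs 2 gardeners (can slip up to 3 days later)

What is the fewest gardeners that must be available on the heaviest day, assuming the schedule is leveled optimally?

Early-start (OP100@1, OP101@1, OP102@1, OP103@1, OP104@1, OP105@1) gives peak 16: d1:16  d2:16  d3:11  d4:6  d5:0  d6:0  d7:0.
Shift OP103→3, OP104→4, OP105→4.
Schedule OP100@1, OP101@1, OP102@1, OP103@3, OP104@4, OP105@4: d1:8  d2:8  d3:7  d4:8  d5:6  d6:6  d7:6 — peak 8.

8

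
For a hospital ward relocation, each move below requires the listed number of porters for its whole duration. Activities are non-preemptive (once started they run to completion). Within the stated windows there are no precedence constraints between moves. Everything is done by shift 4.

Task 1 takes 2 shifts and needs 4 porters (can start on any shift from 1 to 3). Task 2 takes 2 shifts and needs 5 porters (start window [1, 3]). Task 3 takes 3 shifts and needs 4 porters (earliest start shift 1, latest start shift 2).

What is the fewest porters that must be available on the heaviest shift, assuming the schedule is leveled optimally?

9

Early-start (Task 1@1, Task 2@1, Task 3@1) gives peak 13: s1:13  s2:13  s3:4  s4:0.
Shift Task 2→3.
Schedule Task 1@1, Task 2@3, Task 3@1: s1:8  s2:8  s3:9  s4:5 — peak 9.
No arrangement of the 18 feasible schedules does better.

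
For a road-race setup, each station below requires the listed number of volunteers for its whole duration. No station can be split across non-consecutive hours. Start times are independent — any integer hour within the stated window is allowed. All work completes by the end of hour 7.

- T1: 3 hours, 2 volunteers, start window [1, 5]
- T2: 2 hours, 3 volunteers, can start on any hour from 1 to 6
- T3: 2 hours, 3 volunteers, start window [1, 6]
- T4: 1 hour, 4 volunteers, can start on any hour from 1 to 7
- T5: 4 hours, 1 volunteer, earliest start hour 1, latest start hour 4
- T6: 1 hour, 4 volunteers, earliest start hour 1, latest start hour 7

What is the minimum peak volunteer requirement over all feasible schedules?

Early-start (T1@1, T2@1, T3@1, T4@1, T5@1, T6@1) gives peak 17: h1:17  h2:9  h3:3  h4:1  h5:0  h6:0  h7:0.
Shift T3→3, T4→5, T5→4, T6→6.
Schedule T1@1, T2@1, T3@3, T4@5, T5@4, T6@6: h1:5  h2:5  h3:5  h4:4  h5:5  h6:5  h7:1 — peak 5.
Total volunteer-hours = 30 over 7 hours ⇒ peak ≥ ⌈30/7⌉ = 5, so 5 is optimal.

5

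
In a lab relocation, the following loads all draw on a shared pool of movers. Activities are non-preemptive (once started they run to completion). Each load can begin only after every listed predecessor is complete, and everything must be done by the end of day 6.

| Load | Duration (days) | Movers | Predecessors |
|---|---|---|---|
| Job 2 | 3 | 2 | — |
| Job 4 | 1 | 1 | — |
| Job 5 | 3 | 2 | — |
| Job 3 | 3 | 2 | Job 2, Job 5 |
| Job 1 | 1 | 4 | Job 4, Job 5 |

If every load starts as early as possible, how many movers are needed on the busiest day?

6

Early-start schedule: Job 2@1, Job 4@1, Job 5@1, Job 3@4, Job 1@4.
Load per day: day 1: 5, day 2: 4, day 3: 4, day 4: 6, day 5: 2, day 6: 2.
Peak is 6.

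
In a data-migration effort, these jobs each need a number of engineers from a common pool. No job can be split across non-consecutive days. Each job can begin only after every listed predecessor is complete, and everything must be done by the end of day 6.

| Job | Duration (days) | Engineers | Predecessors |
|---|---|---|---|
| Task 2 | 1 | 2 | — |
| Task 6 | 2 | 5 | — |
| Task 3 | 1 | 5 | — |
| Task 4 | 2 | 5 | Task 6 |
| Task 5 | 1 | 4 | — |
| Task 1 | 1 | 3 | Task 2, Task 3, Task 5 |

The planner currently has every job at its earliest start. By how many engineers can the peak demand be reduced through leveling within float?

Early-start peak: d1:16  d2:8  d3:5  d4:5  d5:0  d6:0 ⇒ 16.
Leveled (Task 2@1, Task 6@1, Task 3@3, Task 4@5, Task 5@4, Task 1@5): d1:7  d2:5  d3:5  d4:4  d5:8  d6:5 ⇒ 8.
Reduction 16 − 8 = 8.

8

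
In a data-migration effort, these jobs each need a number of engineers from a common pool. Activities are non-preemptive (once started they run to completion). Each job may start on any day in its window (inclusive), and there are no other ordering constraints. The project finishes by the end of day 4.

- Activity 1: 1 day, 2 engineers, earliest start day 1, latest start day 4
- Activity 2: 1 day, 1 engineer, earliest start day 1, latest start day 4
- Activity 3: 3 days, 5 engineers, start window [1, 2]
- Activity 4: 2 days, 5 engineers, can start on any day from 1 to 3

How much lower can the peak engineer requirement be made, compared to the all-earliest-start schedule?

Early-start peak: d1:13  d2:10  d3:5  d4:0 ⇒ 13.
Leveled (Activity 1@1, Activity 2@1, Activity 3@1, Activity 4@2): d1:8  d2:10  d3:10  d4:0 ⇒ 10.
Reduction 13 − 10 = 3.

3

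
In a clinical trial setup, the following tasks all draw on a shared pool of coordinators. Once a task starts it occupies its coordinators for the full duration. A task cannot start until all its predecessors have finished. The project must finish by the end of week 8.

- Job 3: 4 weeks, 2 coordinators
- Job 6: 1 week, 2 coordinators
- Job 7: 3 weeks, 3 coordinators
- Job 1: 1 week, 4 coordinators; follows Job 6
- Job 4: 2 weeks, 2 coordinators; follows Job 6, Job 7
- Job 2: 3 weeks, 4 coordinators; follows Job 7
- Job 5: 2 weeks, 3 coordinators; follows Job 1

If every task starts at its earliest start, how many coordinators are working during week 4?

At early start, week 4 has: Job 3, Job 4, Job 2, Job 5.
Demand: 2 + 2 + 4 + 3 = 11.

11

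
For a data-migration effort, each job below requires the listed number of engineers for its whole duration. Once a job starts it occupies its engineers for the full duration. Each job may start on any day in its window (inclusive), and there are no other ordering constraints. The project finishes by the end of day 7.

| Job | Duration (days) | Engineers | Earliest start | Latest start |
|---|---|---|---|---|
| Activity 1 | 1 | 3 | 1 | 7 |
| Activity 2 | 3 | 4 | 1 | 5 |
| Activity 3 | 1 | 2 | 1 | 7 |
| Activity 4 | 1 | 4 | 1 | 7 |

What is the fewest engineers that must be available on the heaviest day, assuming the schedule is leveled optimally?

Early-start (Activity 1@1, Activity 2@1, Activity 3@1, Activity 4@1) gives peak 13: d1:13  d2:4  d3:4  d4:0  d5:0  d6:0  d7:0.
Shift Activity 2→2, Activity 3→5, Activity 4→6.
Schedule Activity 1@1, Activity 2@2, Activity 3@5, Activity 4@6: d1:3  d2:4  d3:4  d4:4  d5:2  d6:4  d7:0 — peak 4.

4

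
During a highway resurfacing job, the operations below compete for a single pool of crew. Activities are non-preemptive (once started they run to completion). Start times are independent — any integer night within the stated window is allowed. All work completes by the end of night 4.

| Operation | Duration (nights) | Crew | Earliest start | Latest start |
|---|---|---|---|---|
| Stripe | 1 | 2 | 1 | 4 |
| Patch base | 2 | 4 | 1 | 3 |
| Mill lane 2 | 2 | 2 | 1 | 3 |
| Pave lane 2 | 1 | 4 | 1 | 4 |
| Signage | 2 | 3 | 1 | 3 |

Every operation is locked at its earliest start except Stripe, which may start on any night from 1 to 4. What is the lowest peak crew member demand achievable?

13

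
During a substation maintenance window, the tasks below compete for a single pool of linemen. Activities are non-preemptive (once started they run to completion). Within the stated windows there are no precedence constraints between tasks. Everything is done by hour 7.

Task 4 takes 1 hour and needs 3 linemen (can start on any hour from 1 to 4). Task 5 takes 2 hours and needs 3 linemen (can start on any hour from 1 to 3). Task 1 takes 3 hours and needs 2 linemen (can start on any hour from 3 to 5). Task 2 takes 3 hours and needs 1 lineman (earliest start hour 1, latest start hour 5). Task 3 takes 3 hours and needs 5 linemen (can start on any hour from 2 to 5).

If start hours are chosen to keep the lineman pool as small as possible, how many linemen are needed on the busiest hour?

Early-start (Task 4@1, Task 5@1, Task 1@3, Task 2@1, Task 3@2) gives peak 9: h1:7  h2:9  h3:8  h4:7  h5:2  h6:0  h7:0.
Shift Task 3→4.
Schedule Task 4@1, Task 5@1, Task 1@3, Task 2@1, Task 3@4: h1:7  h2:4  h3:3  h4:7  h5:7  h6:5  h7:0 — peak 7.

7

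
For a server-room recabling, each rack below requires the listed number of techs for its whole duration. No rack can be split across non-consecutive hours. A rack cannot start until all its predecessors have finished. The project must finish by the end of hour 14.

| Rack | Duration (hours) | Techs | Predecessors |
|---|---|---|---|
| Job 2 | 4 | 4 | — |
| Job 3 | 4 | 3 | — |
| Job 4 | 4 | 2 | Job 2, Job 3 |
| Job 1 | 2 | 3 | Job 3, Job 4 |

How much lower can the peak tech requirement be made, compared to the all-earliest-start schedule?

Early-start peak: h1:7  h2:7  h3:7  h4:7  h5:2  h6:2  h7:2  h8:2  h9:3  h10:3  h11:0  h12:0  h13:0  h14:0 ⇒ 7.
Leveled (Job 2@1, Job 3@5, Job 4@9, Job 1@13): h1:4  h2:4  h3:4  h4:4  h5:3  h6:3  h7:3  h8:3  h9:2  h10:2  h11:2  h12:2  h13:3  h14:3 ⇒ 4.
Reduction 7 − 4 = 3.

3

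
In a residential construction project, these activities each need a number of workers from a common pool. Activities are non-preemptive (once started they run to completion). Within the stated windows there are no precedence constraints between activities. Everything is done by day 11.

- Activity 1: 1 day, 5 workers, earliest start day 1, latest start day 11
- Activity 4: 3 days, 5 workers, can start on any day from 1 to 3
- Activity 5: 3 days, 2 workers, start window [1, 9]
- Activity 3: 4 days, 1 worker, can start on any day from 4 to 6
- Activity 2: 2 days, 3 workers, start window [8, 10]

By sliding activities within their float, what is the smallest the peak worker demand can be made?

Early-start (Activity 1@1, Activity 4@1, Activity 5@1, Activity 3@4, Activity 2@8) gives peak 12: d1:12  d2:7  d3:7  d4:1  d5:1  d6:1  d7:1  d8:3  d9:3  d10:0  d11:0.
Shift Activity 4→2, Activity 5→5, Activity 3→5.
Schedule Activity 1@1, Activity 4@2, Activity 5@5, Activity 3@5, Activity 2@8: d1:5  d2:5  d3:5  d4:5  d5:3  d6:3  d7:3  d8:4  d9:3  d10:0  d11:0 — peak 5.

5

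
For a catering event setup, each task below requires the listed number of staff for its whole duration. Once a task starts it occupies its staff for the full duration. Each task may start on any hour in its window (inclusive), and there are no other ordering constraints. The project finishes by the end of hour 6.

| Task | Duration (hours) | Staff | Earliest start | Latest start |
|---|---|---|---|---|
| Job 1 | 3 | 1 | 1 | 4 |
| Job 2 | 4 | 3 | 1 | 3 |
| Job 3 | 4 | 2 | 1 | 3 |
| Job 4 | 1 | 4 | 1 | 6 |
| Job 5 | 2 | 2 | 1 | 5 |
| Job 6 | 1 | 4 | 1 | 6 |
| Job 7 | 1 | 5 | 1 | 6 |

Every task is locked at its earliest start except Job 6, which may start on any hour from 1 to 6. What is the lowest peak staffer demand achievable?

Job 6@1: h1:21  h2:8  h3:6  h4:5  h5:0  h6:0 → peak 21
Job 6@2: h1:17  h2:12  h3:6  h4:5  h5:0  h6:0 → peak 17
Job 6@3: h1:17  h2:8  h3:10  h4:5  h5:0  h6:0 → peak 17
Job 6@4: h1:17  h2:8  h3:6  h4:9  h5:0  h6:0 → peak 17
Job 6@5: h1:17  h2:8  h3:6  h4:5  h5:4  h6:0 → peak 17
Job 6@6: h1:17  h2:8  h3:6  h4:5  h5:0  h6:4 → peak 17
Best is Job 6@2, peak 17.

17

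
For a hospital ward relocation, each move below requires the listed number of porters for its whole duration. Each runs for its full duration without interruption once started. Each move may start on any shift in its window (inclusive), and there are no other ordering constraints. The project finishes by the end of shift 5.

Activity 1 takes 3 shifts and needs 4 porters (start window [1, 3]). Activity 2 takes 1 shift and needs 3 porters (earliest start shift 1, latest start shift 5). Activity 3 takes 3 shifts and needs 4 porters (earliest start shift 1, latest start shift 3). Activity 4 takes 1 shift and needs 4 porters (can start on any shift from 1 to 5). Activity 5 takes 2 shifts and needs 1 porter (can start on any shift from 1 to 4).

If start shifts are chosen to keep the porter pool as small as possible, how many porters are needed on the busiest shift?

8

Early-start (Activity 1@1, Activity 2@1, Activity 3@1, Activity 4@1, Activity 5@1) gives peak 16: s1:16  s2:9  s3:8  s4:0  s5:0.
Shift Activity 3→2, Activity 4→5, Activity 5→4.
Schedule Activity 1@1, Activity 2@1, Activity 3@2, Activity 4@5, Activity 5@4: s1:7  s2:8  s3:8  s4:5  s5:5 — peak 8.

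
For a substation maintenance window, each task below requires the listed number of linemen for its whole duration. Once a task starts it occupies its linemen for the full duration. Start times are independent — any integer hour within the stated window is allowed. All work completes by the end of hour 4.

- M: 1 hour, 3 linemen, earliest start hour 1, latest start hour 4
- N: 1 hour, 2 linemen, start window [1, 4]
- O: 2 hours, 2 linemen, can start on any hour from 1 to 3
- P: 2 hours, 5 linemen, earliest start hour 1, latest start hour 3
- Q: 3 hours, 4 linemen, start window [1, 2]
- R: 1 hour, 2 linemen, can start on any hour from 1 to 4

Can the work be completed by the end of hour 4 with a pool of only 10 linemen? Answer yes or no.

yes

Schedule M@1, N@1, O@1, P@3, Q@2, R@1: h1:9  h2:6  h3:9  h4:9 — peak 9 ≤ 10.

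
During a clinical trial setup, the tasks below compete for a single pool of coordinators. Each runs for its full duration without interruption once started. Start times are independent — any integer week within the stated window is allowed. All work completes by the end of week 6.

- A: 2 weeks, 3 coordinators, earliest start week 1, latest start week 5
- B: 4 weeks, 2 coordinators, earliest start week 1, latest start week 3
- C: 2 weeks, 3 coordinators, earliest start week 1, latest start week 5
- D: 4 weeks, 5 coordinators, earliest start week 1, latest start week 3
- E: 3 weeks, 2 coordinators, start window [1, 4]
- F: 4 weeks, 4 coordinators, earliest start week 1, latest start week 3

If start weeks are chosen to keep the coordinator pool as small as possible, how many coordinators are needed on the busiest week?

13

Early-start (A@1, B@1, C@1, D@1, E@1, F@1) gives peak 19: w1:19  w2:19  w3:13  w4:11  w5:0  w6:0.
Shift E→3, F→3.
Schedule A@1, B@1, C@1, D@1, E@3, F@3: w1:13  w2:13  w3:13  w4:13  w5:6  w6:4 — peak 13.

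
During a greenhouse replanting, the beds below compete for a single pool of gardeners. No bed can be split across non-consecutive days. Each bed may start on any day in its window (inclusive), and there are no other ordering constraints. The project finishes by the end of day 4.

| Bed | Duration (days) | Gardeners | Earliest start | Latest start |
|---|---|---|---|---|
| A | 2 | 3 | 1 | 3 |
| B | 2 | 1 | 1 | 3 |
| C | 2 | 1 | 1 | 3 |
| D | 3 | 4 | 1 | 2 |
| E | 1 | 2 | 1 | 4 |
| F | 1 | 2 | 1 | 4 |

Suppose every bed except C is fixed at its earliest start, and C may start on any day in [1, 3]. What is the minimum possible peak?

12

C@1: d1:13  d2:9  d3:4  d4:0 → peak 13
C@2: d1:12  d2:9  d3:5  d4:0 → peak 12
C@3: d1:12  d2:8  d3:5  d4:1 → peak 12
Best is C@2, peak 12.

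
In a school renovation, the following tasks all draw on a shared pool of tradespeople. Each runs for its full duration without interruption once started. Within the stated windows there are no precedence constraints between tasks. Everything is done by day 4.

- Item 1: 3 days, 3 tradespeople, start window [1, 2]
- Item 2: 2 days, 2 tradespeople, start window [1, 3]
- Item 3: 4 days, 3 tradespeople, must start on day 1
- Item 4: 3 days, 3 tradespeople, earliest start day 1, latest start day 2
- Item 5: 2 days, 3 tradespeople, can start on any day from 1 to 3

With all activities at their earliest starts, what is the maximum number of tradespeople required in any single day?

14

Early-start schedule: Item 1@1, Item 2@1, Item 3@1, Item 4@1, Item 5@1.
Load per day: day 1: 14, day 2: 14, day 3: 9, day 4: 3.
Peak is 14.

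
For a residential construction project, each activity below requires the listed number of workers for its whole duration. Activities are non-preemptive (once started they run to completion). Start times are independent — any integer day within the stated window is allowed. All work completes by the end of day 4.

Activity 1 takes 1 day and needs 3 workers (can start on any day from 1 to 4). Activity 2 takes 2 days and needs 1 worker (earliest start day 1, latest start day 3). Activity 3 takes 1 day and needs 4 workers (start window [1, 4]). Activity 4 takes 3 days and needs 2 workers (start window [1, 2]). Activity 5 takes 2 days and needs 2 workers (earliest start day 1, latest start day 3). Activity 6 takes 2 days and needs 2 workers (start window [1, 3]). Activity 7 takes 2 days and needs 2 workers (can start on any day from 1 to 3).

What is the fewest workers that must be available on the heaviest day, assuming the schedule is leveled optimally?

7

Early-start (Activity 1@1, Activity 2@1, Activity 3@1, Activity 4@1, Activity 5@1, Activity 6@1, Activity 7@1) gives peak 16: d1:16  d2:9  d3:2  d4:0.
Shift Activity 2→2, Activity 3→4, Activity 6→2, Activity 7→3.
Schedule Activity 1@1, Activity 2@2, Activity 3@4, Activity 4@1, Activity 5@1, Activity 6@2, Activity 7@3: d1:7  d2:7  d3:7  d4:6 — peak 7.
Total worker-days = 27 over 4 days ⇒ peak ≥ ⌈27/4⌉ = 7, so 7 is optimal.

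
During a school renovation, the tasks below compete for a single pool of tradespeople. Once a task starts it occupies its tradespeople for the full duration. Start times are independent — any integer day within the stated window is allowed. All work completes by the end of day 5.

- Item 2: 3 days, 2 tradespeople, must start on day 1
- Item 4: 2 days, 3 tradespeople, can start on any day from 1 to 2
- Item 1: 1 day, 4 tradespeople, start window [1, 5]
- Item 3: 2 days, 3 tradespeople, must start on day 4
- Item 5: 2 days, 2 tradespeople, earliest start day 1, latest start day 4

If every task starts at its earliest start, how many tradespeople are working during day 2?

7

At early start, day 2 has: Item 2, Item 4, Item 5.
Demand: 2 + 3 + 2 = 7.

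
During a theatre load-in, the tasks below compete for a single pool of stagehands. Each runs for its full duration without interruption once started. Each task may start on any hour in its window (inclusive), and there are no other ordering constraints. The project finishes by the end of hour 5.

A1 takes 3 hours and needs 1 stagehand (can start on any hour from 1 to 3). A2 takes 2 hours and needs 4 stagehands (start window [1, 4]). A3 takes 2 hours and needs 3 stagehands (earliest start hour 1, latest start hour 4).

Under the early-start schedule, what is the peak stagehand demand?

Early-start schedule: A1@1, A2@1, A3@1.
Load per hour: hour 1: 8, hour 2: 8, hour 3: 1, hour 4: 0, hour 5: 0.
Peak is 8.

8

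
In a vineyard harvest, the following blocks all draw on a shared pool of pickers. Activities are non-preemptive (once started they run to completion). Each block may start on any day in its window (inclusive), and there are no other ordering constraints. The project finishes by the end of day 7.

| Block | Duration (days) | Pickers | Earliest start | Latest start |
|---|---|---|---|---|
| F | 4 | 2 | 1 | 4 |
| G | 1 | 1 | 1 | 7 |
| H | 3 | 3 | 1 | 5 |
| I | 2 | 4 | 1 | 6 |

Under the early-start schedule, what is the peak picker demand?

Early-start schedule: F@1, G@1, H@1, I@1.
Load per day: day 1: 10, day 2: 9, day 3: 5, day 4: 2, day 5: 0, day 6: 0, day 7: 0.
Peak is 10.

10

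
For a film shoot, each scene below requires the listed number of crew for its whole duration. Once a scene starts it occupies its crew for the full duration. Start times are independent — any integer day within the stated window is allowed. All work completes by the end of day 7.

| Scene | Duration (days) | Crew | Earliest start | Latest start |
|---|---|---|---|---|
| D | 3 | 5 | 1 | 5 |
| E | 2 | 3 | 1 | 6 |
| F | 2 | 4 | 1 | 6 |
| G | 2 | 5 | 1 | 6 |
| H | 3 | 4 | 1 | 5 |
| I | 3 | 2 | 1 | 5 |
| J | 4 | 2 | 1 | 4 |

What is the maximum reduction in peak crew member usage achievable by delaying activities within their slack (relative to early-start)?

15

Early-start peak: d1:25  d2:25  d3:13  d4:2  d5:0  d6:0  d7:0 ⇒ 25.
Leveled (D@1, E@1, F@4, G@6, H@5, I@3, J@1): d1:10  d2:10  d3:9  d4:8  d5:10  d6:9  d7:9 ⇒ 10.
Reduction 25 − 10 = 15.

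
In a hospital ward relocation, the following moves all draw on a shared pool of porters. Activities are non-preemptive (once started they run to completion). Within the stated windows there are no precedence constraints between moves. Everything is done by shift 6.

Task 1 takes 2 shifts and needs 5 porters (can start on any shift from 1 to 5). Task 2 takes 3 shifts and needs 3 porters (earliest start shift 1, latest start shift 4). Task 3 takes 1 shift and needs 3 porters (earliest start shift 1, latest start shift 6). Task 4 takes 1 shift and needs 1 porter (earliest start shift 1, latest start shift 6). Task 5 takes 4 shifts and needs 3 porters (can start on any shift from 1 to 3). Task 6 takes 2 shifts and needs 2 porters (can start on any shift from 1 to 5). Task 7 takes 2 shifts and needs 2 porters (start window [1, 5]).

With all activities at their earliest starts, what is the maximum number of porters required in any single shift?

Early-start schedule: Task 1@1, Task 2@1, Task 3@1, Task 4@1, Task 5@1, Task 6@1, Task 7@1.
Load per shift: shift 1: 19, shift 2: 15, shift 3: 6, shift 4: 3, shift 5: 0, shift 6: 0.
Peak is 19.

19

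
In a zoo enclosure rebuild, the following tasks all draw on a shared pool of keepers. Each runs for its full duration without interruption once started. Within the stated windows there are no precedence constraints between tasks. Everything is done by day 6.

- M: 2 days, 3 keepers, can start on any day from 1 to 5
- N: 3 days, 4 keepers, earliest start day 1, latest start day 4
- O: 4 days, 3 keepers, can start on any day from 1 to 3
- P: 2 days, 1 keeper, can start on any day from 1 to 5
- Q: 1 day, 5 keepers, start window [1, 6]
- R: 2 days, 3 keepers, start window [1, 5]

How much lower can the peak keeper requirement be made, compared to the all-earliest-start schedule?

11

Early-start peak: d1:19  d2:14  d3:7  d4:3  d5:0  d6:0 ⇒ 19.
Leveled (M@1, N@1, O@3, P@1, Q@4, R@5): d1:8  d2:8  d3:7  d4:8  d5:6  d6:6 ⇒ 8.
Reduction 19 − 8 = 11.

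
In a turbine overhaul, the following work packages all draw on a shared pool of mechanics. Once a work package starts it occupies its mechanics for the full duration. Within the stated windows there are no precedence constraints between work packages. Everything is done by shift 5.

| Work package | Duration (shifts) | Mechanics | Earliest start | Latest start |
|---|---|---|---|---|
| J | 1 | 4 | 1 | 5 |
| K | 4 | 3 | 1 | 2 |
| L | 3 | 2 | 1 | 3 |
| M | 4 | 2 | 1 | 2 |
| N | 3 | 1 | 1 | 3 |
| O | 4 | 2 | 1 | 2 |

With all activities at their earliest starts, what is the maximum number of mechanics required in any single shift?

14

Early-start schedule: J@1, K@1, L@1, M@1, N@1, O@1.
Load per shift: shift 1: 14, shift 2: 10, shift 3: 10, shift 4: 7, shift 5: 0.
Peak is 14.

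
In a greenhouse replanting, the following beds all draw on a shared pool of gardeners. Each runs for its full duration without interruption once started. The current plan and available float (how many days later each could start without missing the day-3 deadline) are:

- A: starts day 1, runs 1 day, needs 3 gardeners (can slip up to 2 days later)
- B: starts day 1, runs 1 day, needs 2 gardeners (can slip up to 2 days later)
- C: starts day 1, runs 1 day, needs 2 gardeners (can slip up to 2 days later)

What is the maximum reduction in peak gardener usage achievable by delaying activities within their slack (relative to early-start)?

4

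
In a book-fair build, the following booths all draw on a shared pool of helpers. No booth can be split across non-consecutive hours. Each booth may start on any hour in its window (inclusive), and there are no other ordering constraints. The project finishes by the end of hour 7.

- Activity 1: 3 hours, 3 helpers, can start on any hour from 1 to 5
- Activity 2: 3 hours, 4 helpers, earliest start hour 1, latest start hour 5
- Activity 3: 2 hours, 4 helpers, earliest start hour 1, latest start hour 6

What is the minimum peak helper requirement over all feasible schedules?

7

Early-start (Activity 1@1, Activity 2@1, Activity 3@1) gives peak 11: h1:11  h2:11  h3:7  h4:0  h5:0  h6:0  h7:0.
Shift Activity 3→4.
Schedule Activity 1@1, Activity 2@1, Activity 3@4: h1:7  h2:7  h3:7  h4:4  h5:4  h6:0  h7:0 — peak 7.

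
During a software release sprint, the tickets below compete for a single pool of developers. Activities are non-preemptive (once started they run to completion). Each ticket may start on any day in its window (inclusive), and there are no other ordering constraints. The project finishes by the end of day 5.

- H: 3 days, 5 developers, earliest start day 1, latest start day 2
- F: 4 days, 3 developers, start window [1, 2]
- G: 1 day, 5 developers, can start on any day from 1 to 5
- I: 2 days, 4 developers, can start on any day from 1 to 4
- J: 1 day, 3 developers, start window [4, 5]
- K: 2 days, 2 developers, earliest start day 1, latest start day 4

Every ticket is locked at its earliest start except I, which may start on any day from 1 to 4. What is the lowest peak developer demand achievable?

15

I@1: d1:19  d2:14  d3:8  d4:6  d5:0 → peak 19
I@2: d1:15  d2:14  d3:12  d4:6  d5:0 → peak 15
I@3: d1:15  d2:10  d3:12  d4:10  d5:0 → peak 15
I@4: d1:15  d2:10  d3:8  d4:10  d5:4 → peak 15
Best is I@2, peak 15.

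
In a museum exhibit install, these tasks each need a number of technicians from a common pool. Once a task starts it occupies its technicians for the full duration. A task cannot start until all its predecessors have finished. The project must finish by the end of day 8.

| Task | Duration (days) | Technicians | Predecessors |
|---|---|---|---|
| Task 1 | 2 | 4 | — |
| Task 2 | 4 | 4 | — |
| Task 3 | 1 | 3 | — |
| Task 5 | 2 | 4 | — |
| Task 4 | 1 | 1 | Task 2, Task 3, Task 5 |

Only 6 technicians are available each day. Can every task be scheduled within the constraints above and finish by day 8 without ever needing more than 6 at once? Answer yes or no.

The minimum achievable peak is 7; 6 < 7, so no feasible schedule stays within the cap.

no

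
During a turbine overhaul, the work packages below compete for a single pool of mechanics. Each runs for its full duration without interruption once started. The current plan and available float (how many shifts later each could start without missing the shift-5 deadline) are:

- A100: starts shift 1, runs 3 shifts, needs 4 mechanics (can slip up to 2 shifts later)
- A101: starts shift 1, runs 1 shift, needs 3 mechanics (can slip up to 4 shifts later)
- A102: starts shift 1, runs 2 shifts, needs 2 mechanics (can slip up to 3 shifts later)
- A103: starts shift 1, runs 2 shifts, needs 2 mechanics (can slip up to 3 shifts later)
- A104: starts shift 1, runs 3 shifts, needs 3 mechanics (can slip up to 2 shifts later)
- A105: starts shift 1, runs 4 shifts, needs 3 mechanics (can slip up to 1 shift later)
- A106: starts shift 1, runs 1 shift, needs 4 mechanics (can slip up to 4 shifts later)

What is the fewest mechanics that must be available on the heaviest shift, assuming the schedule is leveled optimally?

10

Early-start (A100@1, A101@1, A102@1, A103@1, A104@1, A105@1, A106@1) gives peak 21: s1:21  s2:14  s3:10  s4:3  s5:0.
Shift A102→4, A103→4, A104→2, A106→5.
Schedule A100@1, A101@1, A102@4, A103@4, A104@2, A105@1, A106@5: s1:10  s2:10  s3:10  s4:10  s5:8 — peak 10.
Total mechanic-shifts = 48 over 5 shifts ⇒ peak ≥ ⌈48/5⌉ = 10, so 10 is optimal.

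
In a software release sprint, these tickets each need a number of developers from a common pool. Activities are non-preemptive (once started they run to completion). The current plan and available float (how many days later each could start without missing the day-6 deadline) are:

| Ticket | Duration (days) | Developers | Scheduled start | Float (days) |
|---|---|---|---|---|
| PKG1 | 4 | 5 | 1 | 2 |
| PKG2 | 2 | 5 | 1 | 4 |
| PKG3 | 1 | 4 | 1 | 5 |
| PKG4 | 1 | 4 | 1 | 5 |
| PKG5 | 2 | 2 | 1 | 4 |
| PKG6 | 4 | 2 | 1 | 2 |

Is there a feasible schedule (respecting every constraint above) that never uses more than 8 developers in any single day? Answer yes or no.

Total developer-days = 50; over 6 days the average is 50/6 > 8, so some day must exceed 8.

no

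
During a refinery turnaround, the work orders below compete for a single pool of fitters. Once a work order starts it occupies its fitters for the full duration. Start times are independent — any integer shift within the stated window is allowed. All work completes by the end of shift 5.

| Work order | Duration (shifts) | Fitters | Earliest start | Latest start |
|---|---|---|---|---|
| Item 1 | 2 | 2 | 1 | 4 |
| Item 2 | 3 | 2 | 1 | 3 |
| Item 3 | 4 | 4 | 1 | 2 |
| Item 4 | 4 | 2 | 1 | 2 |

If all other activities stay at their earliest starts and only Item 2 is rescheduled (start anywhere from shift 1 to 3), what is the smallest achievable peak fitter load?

8

Item 2@1: s1:10  s2:10  s3:8  s4:6  s5:0 → peak 10
Item 2@2: s1:8  s2:10  s3:8  s4:8  s5:0 → peak 10
Item 2@3: s1:8  s2:8  s3:8  s4:8  s5:2 → peak 8
Best is Item 2@3, peak 8.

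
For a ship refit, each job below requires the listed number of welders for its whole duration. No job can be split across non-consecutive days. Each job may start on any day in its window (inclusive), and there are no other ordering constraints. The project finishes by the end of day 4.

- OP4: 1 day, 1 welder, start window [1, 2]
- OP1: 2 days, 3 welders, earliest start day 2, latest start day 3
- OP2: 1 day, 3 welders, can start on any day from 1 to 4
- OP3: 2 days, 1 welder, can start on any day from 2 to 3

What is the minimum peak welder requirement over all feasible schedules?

4

Schedule OP4@1, OP1@2, OP2@1, OP3@2: d1:4  d2:4  d3:4  d4:0 — peak 4.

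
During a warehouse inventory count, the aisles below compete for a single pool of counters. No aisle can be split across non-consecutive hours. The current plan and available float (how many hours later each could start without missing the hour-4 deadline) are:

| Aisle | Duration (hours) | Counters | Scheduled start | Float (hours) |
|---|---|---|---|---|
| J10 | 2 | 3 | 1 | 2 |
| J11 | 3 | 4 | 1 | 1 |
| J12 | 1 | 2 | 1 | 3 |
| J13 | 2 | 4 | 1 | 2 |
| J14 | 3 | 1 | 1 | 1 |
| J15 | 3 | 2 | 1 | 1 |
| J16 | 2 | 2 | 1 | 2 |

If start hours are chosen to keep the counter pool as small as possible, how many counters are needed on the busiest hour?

12

Early-start (J10@1, J11@1, J12@1, J13@1, J14@1, J15@1, J16@1) gives peak 18: h1:18  h2:16  h3:7  h4:0.
Shift J13→3, J15→2.
Schedule J10@1, J11@1, J12@1, J13@3, J14@1, J15@2, J16@1: h1:12  h2:12  h3:11  h4:6 — peak 12.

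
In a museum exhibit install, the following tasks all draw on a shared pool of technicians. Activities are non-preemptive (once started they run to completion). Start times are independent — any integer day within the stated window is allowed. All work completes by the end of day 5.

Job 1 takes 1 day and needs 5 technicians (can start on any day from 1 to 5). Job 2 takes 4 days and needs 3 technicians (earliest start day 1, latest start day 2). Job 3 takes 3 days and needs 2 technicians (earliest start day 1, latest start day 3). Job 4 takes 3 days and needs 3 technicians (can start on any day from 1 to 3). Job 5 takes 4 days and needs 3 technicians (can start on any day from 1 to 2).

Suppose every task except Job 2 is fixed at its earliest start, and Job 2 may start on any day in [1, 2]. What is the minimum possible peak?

Job 2@1: d1:16  d2:11  d3:11  d4:6  d5:0 → peak 16
Job 2@2: d1:13  d2:11  d3:11  d4:6  d5:3 → peak 13
Best is Job 2@2, peak 13.

13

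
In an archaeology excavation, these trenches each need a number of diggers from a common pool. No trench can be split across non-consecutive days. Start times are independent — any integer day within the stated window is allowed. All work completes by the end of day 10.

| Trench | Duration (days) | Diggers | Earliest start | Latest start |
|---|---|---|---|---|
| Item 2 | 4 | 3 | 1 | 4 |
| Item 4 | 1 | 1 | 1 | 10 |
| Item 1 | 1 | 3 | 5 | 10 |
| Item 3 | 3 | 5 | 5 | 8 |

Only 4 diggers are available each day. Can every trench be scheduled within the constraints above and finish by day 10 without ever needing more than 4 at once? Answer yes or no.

The minimum achievable peak is 5; 4 < 5, so no feasible schedule stays within the cap.

no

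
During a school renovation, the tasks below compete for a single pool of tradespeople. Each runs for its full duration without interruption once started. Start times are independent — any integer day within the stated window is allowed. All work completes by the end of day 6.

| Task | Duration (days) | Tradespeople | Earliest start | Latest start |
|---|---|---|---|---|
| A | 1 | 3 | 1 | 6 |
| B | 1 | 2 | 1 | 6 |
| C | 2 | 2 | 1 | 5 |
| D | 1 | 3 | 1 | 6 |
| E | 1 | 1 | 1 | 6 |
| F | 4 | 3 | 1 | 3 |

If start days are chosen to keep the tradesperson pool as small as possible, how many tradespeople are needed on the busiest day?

5

Early-start (A@1, B@1, C@1, D@1, E@1, F@1) gives peak 14: d1:14  d2:5  d3:3  d4:3  d5:0  d6:0.
Shift C→2, D→2, E→4, F→3.
Schedule A@1, B@1, C@2, D@2, E@4, F@3: d1:5  d2:5  d3:5  d4:4  d5:3  d6:3 — peak 5.
Total tradesperson-days = 25 over 6 days ⇒ peak ≥ ⌈25/6⌉ = 5, so 5 is optimal.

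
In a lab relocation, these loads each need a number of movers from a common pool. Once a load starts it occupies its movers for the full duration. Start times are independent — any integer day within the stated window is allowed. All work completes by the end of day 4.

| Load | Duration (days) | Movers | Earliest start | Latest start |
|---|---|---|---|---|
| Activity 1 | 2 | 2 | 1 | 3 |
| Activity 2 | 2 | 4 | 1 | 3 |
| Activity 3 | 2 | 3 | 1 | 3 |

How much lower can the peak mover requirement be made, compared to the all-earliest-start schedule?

4

Early-start peak: d1:9  d2:9  d3:0  d4:0 ⇒ 9.
Leveled (Activity 1@1, Activity 2@3, Activity 3@1): d1:5  d2:5  d3:4  d4:4 ⇒ 5.
Reduction 9 − 5 = 4.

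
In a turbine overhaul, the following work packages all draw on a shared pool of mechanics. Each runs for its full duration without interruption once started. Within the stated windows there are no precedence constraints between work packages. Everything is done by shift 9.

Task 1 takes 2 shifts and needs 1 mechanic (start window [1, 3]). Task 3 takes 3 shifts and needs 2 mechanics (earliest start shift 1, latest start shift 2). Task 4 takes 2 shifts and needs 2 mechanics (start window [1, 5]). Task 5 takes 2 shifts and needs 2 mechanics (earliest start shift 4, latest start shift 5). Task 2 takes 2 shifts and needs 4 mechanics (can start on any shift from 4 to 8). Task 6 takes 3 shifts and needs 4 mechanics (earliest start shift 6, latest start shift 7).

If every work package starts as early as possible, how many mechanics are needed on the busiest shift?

6

Early-start schedule: Task 1@1, Task 3@1, Task 4@1, Task 5@4, Task 2@4, Task 6@6.
Load per shift: shift 1: 5, shift 2: 5, shift 3: 2, shift 4: 6, shift 5: 6, shift 6: 4, shift 7: 4, shift 8: 4, shift 9: 0.
Peak is 6.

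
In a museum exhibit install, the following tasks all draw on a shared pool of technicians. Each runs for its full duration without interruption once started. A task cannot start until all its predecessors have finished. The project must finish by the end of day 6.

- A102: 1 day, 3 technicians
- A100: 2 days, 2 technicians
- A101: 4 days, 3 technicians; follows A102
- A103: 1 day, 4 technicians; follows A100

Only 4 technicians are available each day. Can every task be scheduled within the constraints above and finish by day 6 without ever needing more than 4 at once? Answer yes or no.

The minimum achievable peak is 5; 4 < 5, so no feasible schedule stays within the cap.

no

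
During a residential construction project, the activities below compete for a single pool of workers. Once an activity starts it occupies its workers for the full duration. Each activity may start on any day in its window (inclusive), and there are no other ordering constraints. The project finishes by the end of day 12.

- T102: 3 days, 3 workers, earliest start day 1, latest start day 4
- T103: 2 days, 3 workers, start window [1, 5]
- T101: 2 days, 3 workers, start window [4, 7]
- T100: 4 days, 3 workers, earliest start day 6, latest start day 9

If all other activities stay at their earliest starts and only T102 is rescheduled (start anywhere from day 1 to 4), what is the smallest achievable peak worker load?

6

T102@1: d1:6  d2:6  d3:3  d4:3  d5:3  d6:3  d7:3  d8:3  d9:3  d10:0  d11:0  d12:0 → peak 6
T102@2: d1:3  d2:6  d3:3  d4:6  d5:3  d6:3  d7:3  d8:3  d9:3  d10:0  d11:0  d12:0 → peak 6
T102@3: d1:3  d2:3  d3:3  d4:6  d5:6  d6:3  d7:3  d8:3  d9:3  d10:0  d11:0  d12:0 → peak 6
T102@4: d1:3  d2:3  d3:0  d4:6  d5:6  d6:6  d7:3  d8:3  d9:3  d10:0  d11:0  d12:0 → peak 6
Best is T102@1, peak 6.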